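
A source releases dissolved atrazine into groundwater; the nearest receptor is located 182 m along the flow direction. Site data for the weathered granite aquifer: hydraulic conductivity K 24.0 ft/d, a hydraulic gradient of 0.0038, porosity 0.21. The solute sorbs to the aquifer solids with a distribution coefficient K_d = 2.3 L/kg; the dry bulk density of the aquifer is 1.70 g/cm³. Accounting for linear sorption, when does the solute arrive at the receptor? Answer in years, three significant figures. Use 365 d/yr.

K = 24.0 ft/d × 0.3048 = 7.315 m/d
Specific discharge q = 7.315 × 0.0038 = 0.02780 m/d
v = Ki/n = 7.315·0.0038/0.21 = 0.1324 m/d
Retardation R = 1 + ρ_b·K_d/n = 1 + 1.70×2.3/0.21 = 19.62
Contaminant velocity v_c = v/R = 0.1324/19.62 = 0.006747 m/d
t = L/v_c = 182/0.006747 = 26970 d
   = 26970/365 = 73.9 yr

73.9 years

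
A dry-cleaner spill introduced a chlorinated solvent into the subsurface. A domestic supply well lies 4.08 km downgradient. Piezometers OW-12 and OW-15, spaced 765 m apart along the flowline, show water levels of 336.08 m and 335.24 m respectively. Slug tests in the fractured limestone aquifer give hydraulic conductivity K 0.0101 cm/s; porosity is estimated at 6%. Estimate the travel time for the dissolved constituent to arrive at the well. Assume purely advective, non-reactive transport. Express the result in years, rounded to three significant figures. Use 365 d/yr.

Hydraulic gradient i = (336.08 − 335.24) / 765 = 0.84 / 765 = 0.001098
K = 0.0101 cm/s × 864 = 8.726 m/d
q = Ki = 8.726 × 0.001098 = 0.009582 m/d
Average linear velocity = 0.009582 / 0.06 = 0.1597 m/d
L = 4.08 km = 4080 m
t = L / v = 4080 / 0.1597 = 25550 d
   = 25550 / 365 = 70.0 yr

70.0 years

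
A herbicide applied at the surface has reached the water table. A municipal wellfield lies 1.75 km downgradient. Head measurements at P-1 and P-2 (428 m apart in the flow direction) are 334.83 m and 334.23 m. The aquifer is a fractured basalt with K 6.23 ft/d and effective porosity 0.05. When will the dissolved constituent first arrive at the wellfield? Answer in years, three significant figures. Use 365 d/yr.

90.1 years

Hydraulic gradient i = (334.83 − 334.23) / 428 = 0.60 / 428 = 0.001402
K = 6.23 ft/d × 0.3048 = 1.899 m/d
q = Ki = 1.899 × 0.001402 = 0.002662 m/d
Seepage velocity v = q / n = 0.002662 / 0.05 = 0.05324 m/d
L = 1.75 km = 1750 m
t = L / v = 1750 / 0.05324 = 32870 d
   = 32870 / 365 = 90.1 yr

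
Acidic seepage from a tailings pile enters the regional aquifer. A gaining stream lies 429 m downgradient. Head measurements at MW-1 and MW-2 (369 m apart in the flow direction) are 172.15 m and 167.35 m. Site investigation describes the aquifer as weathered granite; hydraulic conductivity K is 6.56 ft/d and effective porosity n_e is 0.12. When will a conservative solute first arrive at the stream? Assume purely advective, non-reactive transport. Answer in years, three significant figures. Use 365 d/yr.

5.42 years

Hydraulic gradient i = (172.15 − 167.35) / 369 = 4.80 / 369 = 0.01301
K = 6.56 ft/d × 0.3048 = 1.999 m/d
q = Ki = 1.999 × 0.01301 = 0.02601 m/d
Average linear velocity = 0.02601 / 0.12 = 0.2167 m/d
t = L / v = 429 / 0.2167 = 1979 d
   = 1979 / 365 = 5.42 yr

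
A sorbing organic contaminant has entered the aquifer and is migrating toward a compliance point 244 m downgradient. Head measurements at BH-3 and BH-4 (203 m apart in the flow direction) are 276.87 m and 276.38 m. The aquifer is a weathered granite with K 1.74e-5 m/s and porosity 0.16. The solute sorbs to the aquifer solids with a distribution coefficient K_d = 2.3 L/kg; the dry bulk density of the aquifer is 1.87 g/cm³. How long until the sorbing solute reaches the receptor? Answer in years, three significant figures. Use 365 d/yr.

822 years

Hydraulic gradient i = (276.87 − 276.38) / 203 = 0.49 / 203 = 0.002414
K = 1.74e-5 m/s × 86400 s/d = 1.503 m/d
q = Ki = 1.503 × 0.002414 = 0.003629 m/d
Average linear velocity = 0.003629 / 0.16 = 0.02268 m/d
Retardation R = 1 + ρ_b·K_d/n = 1 + 1.87×2.3/0.16 = 27.88
Contaminant velocity v_c = v/R = 0.02268/27.88 = 8.134e-4 m/d
t = L/v_c = 244/8.134e-4 = 300000 d
   = 300000/365 = 822 yr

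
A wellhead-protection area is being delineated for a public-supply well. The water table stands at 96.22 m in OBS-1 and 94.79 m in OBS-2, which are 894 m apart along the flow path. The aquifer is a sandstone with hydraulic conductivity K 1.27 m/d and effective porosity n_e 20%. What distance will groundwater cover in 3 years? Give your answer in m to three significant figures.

11.1 m

Hydraulic gradient i = (96.22 − 94.79) / 894 = 1.43 / 894 = 0.001600
Darcy flux q = K·i = 1.27 × 0.001600 = 0.002031 m/d
Average linear velocity = 0.002031 / 0.20 = 0.01016 m/d
T = 3 yr × 365 = 1095 d
L = v × T = 0.01016 × 1095 = 11.12 m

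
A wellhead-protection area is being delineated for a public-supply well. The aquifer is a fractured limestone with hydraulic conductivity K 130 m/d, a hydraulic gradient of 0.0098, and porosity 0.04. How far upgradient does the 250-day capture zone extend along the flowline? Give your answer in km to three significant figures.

Specific discharge q = 130 × 0.0098 = 1.274 m/d
v_s = q/n_e = 1.274/0.04 = 31.85 m/d
L = v × T = 31.85 × 250 = 7963 m
   = 7.96 km

7.96 km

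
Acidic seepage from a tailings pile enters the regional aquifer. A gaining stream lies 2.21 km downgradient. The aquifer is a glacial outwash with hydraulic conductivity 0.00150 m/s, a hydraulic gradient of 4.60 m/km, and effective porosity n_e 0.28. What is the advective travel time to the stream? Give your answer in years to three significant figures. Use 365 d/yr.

2.84 years

K = 0.00150 m/s × 86400 s/d = 129.6 m/d
Darcy flux q = K·i = 129.6 × 0.0046 = 0.5962 m/d
v = Ki/n = 129.6·0.0046/0.28 = 2.129 m/d
L = 2.21 km = 2210 m
t = L / v = 2210 / 2.129 = 1038 d
   = 1038 / 365 = 2.84 yr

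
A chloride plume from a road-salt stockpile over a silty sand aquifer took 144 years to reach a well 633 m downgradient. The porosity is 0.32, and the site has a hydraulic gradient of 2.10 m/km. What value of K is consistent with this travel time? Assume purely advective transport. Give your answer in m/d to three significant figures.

1.84 m/d

t = 144 years = 52560 d
v = L / t = 633 / 52560 = 0.01204 m/d
K = v · n / i = 0.01204 × 0.32 / 0.0021 = 1.84 m/d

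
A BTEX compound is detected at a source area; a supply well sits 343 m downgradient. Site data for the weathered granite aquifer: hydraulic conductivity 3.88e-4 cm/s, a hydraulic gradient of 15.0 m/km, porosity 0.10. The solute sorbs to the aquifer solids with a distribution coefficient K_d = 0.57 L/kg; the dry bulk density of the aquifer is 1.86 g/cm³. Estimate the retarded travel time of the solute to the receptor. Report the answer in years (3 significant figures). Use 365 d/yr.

K = 3.88e-4 cm/s × 864 = 0.3352 m/d
Darcy flux q = K·i = 0.3352 × 0.015 = 0.005028 m/d
v = Ki/n = 0.3352·0.015/0.10 = 0.05028 m/d
Retardation R = 1 + ρ_b·K_d/n = 1 + 1.86×0.57/0.10 = 11.60
Contaminant velocity v_c = v/R = 0.05028/11.60 = 0.004334 m/d
t = L/v_c = 343/0.004334 = 79140 d
   = 79140/365 = 217 yr

217 years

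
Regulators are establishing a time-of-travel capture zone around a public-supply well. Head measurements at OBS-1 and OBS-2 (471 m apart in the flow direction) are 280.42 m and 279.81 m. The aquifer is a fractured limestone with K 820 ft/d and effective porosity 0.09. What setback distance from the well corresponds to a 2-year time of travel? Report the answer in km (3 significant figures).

Hydraulic gradient i = (280.42 − 279.81) / 471 = 0.61 / 471 = 0.001295
K = 820 ft/d × 0.3048 = 249.9 m/d
q = Ki = 249.9 × 0.001295 = 0.3237 m/d
Seepage velocity v = q / n = 0.3237 / 0.09 = 3.597 m/d
T = 2 yr × 365 = 730 d
L = v × T = 3.597 × 730 = 2626 m
   = 2.63 km

2.63 km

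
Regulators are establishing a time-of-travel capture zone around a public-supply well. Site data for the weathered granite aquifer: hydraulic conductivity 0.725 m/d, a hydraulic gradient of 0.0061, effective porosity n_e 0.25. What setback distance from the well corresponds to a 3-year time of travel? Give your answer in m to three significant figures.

19.4 m

Darcy flux q = K·i = 0.725 × 0.0061 = 0.004423 m/d
v = Ki/n = 0.725·0.0061/0.25 = 0.01769 m/d
T = 3 yr × 365 = 1095 d
L = v × T = 0.01769 × 1095 = 19.37 m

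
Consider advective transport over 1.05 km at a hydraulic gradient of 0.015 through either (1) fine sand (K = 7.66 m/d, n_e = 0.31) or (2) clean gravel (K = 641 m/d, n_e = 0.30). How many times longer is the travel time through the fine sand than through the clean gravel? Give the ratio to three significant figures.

Unit 1 (fine sand): v = 7.66×0.015/0.31 = 0.3706 m/d, t = 1050/0.3706 = 2833 d
Unit 2 (clean gravel): v = 641×0.015/0.30 = 32.05 m/d, t = 1050/32.05 = 32.76 d
t(fine sand) / t(clean gravel) = 2833/32.76 = 86.5

86.5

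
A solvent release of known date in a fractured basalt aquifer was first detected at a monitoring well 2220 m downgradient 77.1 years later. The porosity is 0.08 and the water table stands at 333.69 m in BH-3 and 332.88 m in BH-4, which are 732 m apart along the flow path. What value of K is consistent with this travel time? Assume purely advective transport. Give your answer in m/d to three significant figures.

Hydraulic gradient i = (333.69 − 332.88) / 732 = 0.81 / 732 = 0.001107
t = 77.1 years = 28140 d
v = L / t = 2220 / 28140 = 0.07889 m/d
K = v · n / i = 0.07889 × 0.08 / 0.001107 = 5.70 m/d

5.70 m/d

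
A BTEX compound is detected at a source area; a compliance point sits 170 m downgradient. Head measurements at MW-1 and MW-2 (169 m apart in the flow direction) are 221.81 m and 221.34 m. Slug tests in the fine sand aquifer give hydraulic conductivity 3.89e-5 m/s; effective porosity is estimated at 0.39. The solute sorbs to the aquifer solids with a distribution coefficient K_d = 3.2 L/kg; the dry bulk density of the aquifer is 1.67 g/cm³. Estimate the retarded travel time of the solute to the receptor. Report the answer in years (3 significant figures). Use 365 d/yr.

Hydraulic gradient i = (221.81 − 221.34) / 169 = 0.47 / 169 = 0.002781
K = 3.89e-5 m/s × 86400 s/d = 3.361 m/d
Specific discharge q = 3.361 × 0.002781 = 0.009347 m/d
Average linear velocity = 0.009347 / 0.39 = 0.02397 m/d
Retardation R = 1 + ρ_b·K_d/n = 1 + 1.67×3.2/0.39 = 14.70
Contaminant velocity v_c = v/R = 0.02397/14.70 = 0.001630 m/d
t = L/v_c = 170/0.001630 = 104300 d
   = 104300/365 = 286 yr

286 years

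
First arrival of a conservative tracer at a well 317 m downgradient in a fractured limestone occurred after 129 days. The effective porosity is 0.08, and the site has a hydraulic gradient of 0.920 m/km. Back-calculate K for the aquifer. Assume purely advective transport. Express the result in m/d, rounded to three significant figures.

214 m/d

v = L / t = 317 / 129 = 2.457 m/d
K = v · n / i = 2.457 × 0.08 / 9.2e-4 = 214 m/d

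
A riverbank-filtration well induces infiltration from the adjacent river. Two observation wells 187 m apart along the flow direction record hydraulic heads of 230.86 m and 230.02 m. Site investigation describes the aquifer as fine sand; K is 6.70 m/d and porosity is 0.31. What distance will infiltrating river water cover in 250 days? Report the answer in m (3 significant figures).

24.3 m

Hydraulic gradient i = (230.86 − 230.02) / 187 = 0.84 / 187 = 0.004492
Specific discharge q = 6.70 × 0.004492 = 0.03010 m/d
Average linear velocity = 0.03010 / 0.31 = 0.09708 m/d
L = v × T = 0.09708 × 250 = 24.27 m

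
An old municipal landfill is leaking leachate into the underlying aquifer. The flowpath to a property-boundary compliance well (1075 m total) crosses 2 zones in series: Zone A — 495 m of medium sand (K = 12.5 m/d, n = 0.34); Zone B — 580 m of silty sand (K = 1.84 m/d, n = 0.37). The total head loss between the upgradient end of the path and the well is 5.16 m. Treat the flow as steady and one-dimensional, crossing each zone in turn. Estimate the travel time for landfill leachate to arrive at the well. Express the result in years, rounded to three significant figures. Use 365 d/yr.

Steady 1-D flow in series ⇒ the Darcy flux q is identical in every zone and the zone head losses add (resistances L/K in series).
Σ(L/K) = 495/12.5 + 580/1.84 = 39.60 + 315.2 = 354.8 d
q = ΔH / Σ(L/K) = 5.16 / 354.8 = 0.01454 m/d (same in every zone)
Zone A: v = q/n = 0.01454/0.34 = 0.04277 m/d → t_A = 495/0.04277 = 11570 d
Zone B: v = q/n = 0.01454/0.37 = 0.03930 m/d → t_B = 580/0.03930 = 14760 d
Total t = 11570 + 14760 = 26330 d
   = 26330 / 365 = 72.1 yr

72.1 years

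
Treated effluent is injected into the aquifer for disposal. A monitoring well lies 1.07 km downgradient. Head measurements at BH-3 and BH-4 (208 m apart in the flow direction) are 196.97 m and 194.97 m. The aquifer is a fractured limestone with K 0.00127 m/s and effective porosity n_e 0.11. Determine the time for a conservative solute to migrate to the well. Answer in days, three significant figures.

Hydraulic gradient i = (196.97 − 194.97) / 208 = 2.00 / 208 = 0.009615
K = 0.00127 m/s × 86400 s/d = 109.7 m/d
Darcy flux q = K·i = 109.7 × 0.009615 = 1.055 m/d
v_s = q/n_e = 1.055/0.11 = 9.592 m/d
L = 1.07 km = 1070 m
t = L / v = 1070 / 9.592 = 111.6 d

112 days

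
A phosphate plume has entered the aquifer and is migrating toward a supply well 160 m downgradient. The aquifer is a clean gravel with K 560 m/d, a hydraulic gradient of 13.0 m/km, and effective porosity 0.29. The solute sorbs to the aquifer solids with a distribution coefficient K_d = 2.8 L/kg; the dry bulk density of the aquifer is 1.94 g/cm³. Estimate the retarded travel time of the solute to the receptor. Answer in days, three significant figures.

126 days

Darcy flux q = K·i = 560 × 0.013 = 7.280 m/d
Average linear velocity = 7.280 / 0.29 = 25.10 m/d
Retardation R = 1 + ρ_b·K_d/n = 1 + 1.94×2.8/0.29 = 19.73
Contaminant velocity v_c = v/R = 25.10/19.73 = 1.272 m/d
t = L/v_c = 160/1.272 = 125.8 d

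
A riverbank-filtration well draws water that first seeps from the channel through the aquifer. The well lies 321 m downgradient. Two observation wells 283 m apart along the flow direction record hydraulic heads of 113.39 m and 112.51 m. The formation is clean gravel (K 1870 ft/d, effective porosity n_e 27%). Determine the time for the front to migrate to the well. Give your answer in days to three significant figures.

Hydraulic gradient i = (113.39 − 112.51) / 283 = 0.88 / 283 = 0.003110
K = 1870 ft/d × 0.3048 = 570.0 m/d
Specific discharge q = 570.0 × 0.003110 = 1.772 m/d
Average linear velocity = 1.772 / 0.27 = 6.564 m/d
t = L / v = 321 / 6.564 = 48.90 d

48.9 days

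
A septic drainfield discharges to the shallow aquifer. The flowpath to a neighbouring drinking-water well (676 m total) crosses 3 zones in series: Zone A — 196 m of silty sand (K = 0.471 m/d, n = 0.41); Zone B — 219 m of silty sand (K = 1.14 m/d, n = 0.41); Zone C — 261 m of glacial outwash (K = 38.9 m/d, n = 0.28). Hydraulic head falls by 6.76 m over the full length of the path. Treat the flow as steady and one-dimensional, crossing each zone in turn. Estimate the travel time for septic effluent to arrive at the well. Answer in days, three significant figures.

Steady 1-D flow in series ⇒ the Darcy flux q is identical in every zone and the zone head losses add (resistances L/K in series).
Σ(L/K) = 196/0.471 + 219/1.14 + 261/38.9 = 416.1 + 192.1 + 6.710 = 615.0 d
q = ΔH / Σ(L/K) = 6.76 / 615.0 = 0.01099 m/d (same in every zone)
Zone A: v = q/n = 0.01099/0.41 = 0.02681 m/d → t_A = 196/0.02681 = 7310 d
Zone B: v = q/n = 0.01099/0.41 = 0.02681 m/d → t_B = 219/0.02681 = 8168 d
Zone C: v = q/n = 0.01099/0.28 = 0.03926 m/d → t_C = 261/0.03926 = 6648 d
Total t = 7310 + 8168 + 6648 = 22130 d

22100 days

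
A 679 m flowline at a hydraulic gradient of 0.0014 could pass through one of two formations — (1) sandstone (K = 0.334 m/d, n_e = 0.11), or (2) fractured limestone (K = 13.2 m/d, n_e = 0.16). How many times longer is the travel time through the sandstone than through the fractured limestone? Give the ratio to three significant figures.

Unit 1 (sandstone): v = 0.334×0.0014/0.11 = 0.004251 m/d, t = 679/0.004251 = 159700 d
Unit 2 (fractured limestone): v = 13.2×0.0014/0.16 = 0.1155 m/d, t = 679/0.1155 = 5879 d
t(sandstone) / t(fractured limestone) = 159700/5879 = 27.2

27.2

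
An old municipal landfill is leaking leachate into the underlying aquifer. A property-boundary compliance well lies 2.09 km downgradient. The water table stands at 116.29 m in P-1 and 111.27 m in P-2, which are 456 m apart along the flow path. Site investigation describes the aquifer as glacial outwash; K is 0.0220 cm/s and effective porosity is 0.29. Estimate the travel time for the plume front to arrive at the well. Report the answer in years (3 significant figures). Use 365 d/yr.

7.94 years

Hydraulic gradient i = (116.29 − 111.27) / 456 = 5.02 / 456 = 0.01101
K = 0.0220 cm/s × 864 = 19.01 m/d
q = Ki = 19.01 × 0.01101 = 0.2093 m/d
v = Ki/n = 19.01·0.01101/0.29 = 0.7216 m/d
L = 2.09 km = 2090 m
t = L / v = 2090 / 0.7216 = 2896 d
   = 2896 / 365 = 7.94 yr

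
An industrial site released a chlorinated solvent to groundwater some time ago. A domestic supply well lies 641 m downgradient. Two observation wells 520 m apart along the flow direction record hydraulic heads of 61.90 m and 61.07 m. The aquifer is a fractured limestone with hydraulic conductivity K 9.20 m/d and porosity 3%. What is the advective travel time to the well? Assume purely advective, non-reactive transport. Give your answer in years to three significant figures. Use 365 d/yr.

Hydraulic gradient i = (61.90 − 61.07) / 520 = 0.83 / 520 = 0.001596
q = Ki = 9.20 × 0.001596 = 0.01468 m/d
v_s = q/n_e = 0.01468/0.03 = 0.4895 m/d
t = L / v = 641 / 0.4895 = 1310 d
   = 1310 / 365 = 3.59 yr

3.59 years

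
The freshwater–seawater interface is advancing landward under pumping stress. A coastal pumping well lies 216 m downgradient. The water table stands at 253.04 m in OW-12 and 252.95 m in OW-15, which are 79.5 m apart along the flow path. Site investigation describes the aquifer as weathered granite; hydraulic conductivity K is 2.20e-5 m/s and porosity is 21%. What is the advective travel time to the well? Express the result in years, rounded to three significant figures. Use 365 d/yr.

57.8 years

Hydraulic gradient i = (253.04 − 252.95) / 79.5 = 0.09 / 79.5 = 0.001132
K = 2.20e-5 m/s × 86400 s/d = 1.901 m/d
Specific discharge q = 1.901 × 0.001132 = 0.002152 m/d
Seepage velocity v = q / n = 0.002152 / 0.21 = 0.01025 m/d
t = L / v = 216 / 0.01025 = 21080 d
   = 21080 / 365 = 57.8 yr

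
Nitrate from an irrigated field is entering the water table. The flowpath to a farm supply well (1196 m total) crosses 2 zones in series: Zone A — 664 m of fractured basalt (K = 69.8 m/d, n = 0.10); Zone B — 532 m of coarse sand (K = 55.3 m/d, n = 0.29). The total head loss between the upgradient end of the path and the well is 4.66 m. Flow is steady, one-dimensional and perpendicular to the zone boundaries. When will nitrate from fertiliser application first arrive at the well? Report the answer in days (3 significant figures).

906 days

Steady 1-D flow in series ⇒ the Darcy flux q is identical in every zone and the zone head losses add (resistances L/K in series).
Σ(L/K) = 664/69.8 + 532/55.3 = 9.513 + 9.620 = 19.13 d
q = ΔH / Σ(L/K) = 4.66 / 19.13 = 0.2436 m/d (same in every zone)
Zone A: v = q/n = 0.2436/0.10 = 2.436 m/d → t_A = 664/2.436 = 272.6 d
Zone B: v = q/n = 0.2436/0.29 = 0.8398 m/d → t_B = 532/0.8398 = 633.4 d
Total t = 272.6 + 633.4 = 906.1 d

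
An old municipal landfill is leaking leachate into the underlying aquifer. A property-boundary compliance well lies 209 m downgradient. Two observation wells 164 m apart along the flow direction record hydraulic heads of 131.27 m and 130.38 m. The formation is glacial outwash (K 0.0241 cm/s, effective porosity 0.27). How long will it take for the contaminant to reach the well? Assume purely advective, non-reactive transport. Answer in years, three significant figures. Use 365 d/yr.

Hydraulic gradient i = (131.27 − 130.38) / 164 = 0.89 / 164 = 0.005427
K = 0.0241 cm/s × 864 = 20.82 m/d
q = Ki = 20.82 × 0.005427 = 0.1130 m/d
v = Ki/n = 20.82·0.005427/0.27 = 0.4185 m/d
t = L / v = 209 / 0.4185 = 499.4 d
   = 499.4 / 365 = 1.37 yr

1.37 years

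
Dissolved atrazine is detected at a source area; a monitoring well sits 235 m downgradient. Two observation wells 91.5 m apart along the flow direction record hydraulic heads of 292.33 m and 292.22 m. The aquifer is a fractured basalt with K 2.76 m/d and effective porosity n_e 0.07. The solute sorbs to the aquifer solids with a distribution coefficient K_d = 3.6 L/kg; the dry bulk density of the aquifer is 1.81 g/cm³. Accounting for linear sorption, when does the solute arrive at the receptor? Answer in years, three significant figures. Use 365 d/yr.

Hydraulic gradient i = (292.33 − 292.22) / 91.5 = 0.11 / 91.5 = 0.001202
q = Ki = 2.76 × 0.001202 = 0.003318 m/d
Seepage velocity v = q / n = 0.003318 / 0.07 = 0.04740 m/d
Retardation R = 1 + ρ_b·K_d/n = 1 + 1.81×3.6/0.07 = 94.09
Contaminant velocity v_c = v/R = 0.04740/94.09 = 5.038e-4 m/d
t = L/v_c = 235/5.038e-4 = 466500 d
   = 466500/365 = 1280 yr

1280 years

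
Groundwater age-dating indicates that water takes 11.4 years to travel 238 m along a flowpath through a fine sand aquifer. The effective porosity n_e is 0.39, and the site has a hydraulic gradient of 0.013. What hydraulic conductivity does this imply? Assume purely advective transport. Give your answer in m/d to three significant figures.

1.72 m/d

t = 11.4 years = 4161 d
v = L / t = 238 / 4161 = 0.05720 m/d
K = v · n / i = 0.05720 × 0.39 / 0.013 = 1.72 m/d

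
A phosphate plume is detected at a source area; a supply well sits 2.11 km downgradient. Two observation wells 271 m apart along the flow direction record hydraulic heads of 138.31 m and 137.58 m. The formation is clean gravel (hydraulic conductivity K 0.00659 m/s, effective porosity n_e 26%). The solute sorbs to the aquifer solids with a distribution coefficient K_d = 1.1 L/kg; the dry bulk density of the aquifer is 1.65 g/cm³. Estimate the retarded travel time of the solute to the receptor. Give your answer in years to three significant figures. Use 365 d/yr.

7.82 years

Hydraulic gradient i = (138.31 − 137.58) / 271 = 0.73 / 271 = 0.002694
K = 0.00659 m/s × 86400 s/d = 569.4 m/d
Specific discharge q = 569.4 × 0.002694 = 1.534 m/d
Average linear velocity = 1.534 / 0.26 = 5.899 m/d
Retardation R = 1 + ρ_b·K_d/n = 1 + 1.65×1.1/0.26 = 7.981
Contaminant velocity v_c = v/R = 5.899/7.981 = 0.7392 m/d
L = 2.11 km = 2110 m
t = L/v_c = 2110/0.7392 = 2855 d
   = 2855/365 = 7.82 yr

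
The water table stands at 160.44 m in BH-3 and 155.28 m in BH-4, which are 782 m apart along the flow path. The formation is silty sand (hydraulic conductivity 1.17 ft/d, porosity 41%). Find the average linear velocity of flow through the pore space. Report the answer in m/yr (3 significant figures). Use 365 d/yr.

Hydraulic gradient i = (160.44 − 155.28) / 782 = 5.16 / 782 = 0.006598
K = 1.17 ft/d × 0.3048 = 0.3566 m/d
Specific discharge q = 0.3566 × 0.006598 = 0.002353 m/d
Seepage velocity v = q / n = 0.002353 / 0.41 = 0.005739 m/d
   = 0.005739 × 365 = 2.09 m/yr

2.09 m/yr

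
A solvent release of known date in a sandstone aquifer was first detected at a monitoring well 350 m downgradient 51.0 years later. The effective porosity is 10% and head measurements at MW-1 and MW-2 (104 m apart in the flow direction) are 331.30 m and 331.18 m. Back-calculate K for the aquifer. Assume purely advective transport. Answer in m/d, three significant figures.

1.63 m/d

Hydraulic gradient i = (331.30 − 331.18) / 104 = 0.12 / 104 = 0.001154
t = 51.0 years = 18620 d
v = L / t = 350 / 18620 = 0.01880 m/d
K = v · n / i = 0.01880 × 0.10 / 0.001154 = 1.63 m/d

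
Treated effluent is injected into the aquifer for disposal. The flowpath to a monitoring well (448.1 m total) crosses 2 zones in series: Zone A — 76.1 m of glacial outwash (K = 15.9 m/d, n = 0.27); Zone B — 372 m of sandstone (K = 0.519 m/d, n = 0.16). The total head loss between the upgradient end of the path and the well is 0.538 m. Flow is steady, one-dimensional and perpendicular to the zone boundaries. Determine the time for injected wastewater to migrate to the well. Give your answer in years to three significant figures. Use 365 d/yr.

Steady 1-D flow in series ⇒ the Darcy flux q is identical in every zone and the zone head losses add (resistances L/K in series).
Σ(L/K) = 76.1/15.9 + 372/0.519 = 4.786 + 716.8 = 721.5 d
q = ΔH / Σ(L/K) = 0.538 / 721.5 = 7.456e-4 m/d (same in every zone)
Zone A: v = q/n = 7.456e-4/0.27 = 0.002762 m/d → t_A = 76.1/0.002762 = 27560 d
Zone B: v = q/n = 7.456e-4/0.16 = 0.004660 m/d → t_B = 372/0.004660 = 79830 d
Total t = 27560 + 79830 = 107400 d
   = 107400 / 365 = 294 yr

294 years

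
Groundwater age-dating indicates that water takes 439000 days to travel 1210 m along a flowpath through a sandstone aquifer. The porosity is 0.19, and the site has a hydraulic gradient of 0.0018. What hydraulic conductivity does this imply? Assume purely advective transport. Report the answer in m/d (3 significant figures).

v = L / t = 1210 / 439000 = 0.002756 m/d
K = v · n / i = 0.002756 × 0.19 / 0.0018 = 0.291 m/d

0.291 m/d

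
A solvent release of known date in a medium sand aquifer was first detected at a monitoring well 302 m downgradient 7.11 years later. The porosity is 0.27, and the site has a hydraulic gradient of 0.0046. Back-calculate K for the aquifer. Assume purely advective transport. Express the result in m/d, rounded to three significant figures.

t = 7.11 years = 2595 d
v = L / t = 302 / 2595 = 0.1164 m/d
K = v · n / i = 0.1164 × 0.27 / 0.0046 = 6.83 m/d

6.83 m/d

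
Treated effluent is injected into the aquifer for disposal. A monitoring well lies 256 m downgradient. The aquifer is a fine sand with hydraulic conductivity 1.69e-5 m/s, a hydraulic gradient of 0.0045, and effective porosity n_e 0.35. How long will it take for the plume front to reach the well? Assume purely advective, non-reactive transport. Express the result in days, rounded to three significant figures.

13600 days

K = 1.69e-5 m/s × 86400 s/d = 1.460 m/d
q = Ki = 1.460 × 0.0045 = 0.006571 m/d
Average linear velocity = 0.006571 / 0.35 = 0.01877 m/d
t = L / v = 256 / 0.01877 = 13640 d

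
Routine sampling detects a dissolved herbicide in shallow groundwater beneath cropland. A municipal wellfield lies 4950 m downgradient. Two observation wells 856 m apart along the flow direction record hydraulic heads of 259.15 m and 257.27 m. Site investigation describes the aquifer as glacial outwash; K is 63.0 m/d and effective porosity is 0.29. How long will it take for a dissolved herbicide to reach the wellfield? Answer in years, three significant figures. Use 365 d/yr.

28.4 years

Hydraulic gradient i = (259.15 − 257.27) / 856 = 1.88 / 856 = 0.002196
Darcy flux q = K·i = 63.0 × 0.002196 = 0.1384 m/d
Average linear velocity = 0.1384 / 0.29 = 0.4771 m/d
t = L / v = 4950 / 0.4771 = 10370 d
   = 10370 / 365 = 28.4 yr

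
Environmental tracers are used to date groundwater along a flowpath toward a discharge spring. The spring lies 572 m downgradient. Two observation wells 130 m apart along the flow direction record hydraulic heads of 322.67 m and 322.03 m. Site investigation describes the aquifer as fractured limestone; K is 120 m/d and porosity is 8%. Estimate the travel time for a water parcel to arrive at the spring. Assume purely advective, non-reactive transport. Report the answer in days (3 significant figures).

77.5 days

Hydraulic gradient i = (322.67 − 322.03) / 130 = 0.64 / 130 = 0.004923
Darcy flux q = K·i = 120 × 0.004923 = 0.5908 m/d
Seepage velocity v = q / n = 0.5908 / 0.08 = 7.385 m/d
t = L / v = 572 / 7.385 = 77.46 d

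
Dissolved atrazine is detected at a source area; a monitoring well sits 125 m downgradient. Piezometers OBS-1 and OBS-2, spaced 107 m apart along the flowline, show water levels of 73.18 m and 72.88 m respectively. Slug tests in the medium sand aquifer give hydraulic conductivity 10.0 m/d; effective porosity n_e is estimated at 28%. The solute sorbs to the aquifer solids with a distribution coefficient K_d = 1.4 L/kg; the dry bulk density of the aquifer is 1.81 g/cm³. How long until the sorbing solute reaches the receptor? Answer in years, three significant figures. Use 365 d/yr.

Hydraulic gradient i = (73.18 − 72.88) / 107 = 0.30 / 107 = 0.002804
Darcy flux q = K·i = 10.0 × 0.002804 = 0.02804 m/d
v_s = q/n_e = 0.02804/0.28 = 0.1001 m/d
Retardation R = 1 + ρ_b·K_d/n = 1 + 1.81×1.4/0.28 = 10.05
Contaminant velocity v_c = v/R = 0.1001/10.05 = 0.009964 m/d
t = L/v_c = 125/0.009964 = 12550 d
   = 12550/365 = 34.4 yr

34.4 years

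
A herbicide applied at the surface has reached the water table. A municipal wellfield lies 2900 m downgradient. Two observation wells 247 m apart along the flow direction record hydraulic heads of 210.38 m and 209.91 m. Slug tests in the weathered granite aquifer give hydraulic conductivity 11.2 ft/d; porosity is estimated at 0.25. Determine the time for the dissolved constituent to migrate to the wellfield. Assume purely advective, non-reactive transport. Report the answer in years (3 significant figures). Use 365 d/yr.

Hydraulic gradient i = (210.38 − 209.91) / 247 = 0.47 / 247 = 0.001903
K = 11.2 ft/d × 0.3048 = 3.414 m/d
Specific discharge q = 3.414 × 0.001903 = 0.006496 m/d
v_s = q/n_e = 0.006496/0.25 = 0.02598 m/d
t = L / v = 2900 / 0.02598 = 111600 d
   = 111600 / 365 = 306 yr

306 years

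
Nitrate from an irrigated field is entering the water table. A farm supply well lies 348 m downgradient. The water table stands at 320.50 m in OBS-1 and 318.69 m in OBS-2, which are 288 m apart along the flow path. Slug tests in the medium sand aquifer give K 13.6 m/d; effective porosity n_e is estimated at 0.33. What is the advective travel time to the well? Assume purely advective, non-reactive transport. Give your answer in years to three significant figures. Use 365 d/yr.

Hydraulic gradient i = (320.50 − 318.69) / 288 = 1.81 / 288 = 0.006285
q = Ki = 13.6 × 0.006285 = 0.08547 m/d
Average linear velocity = 0.08547 / 0.33 = 0.2590 m/d
t = L / v = 348 / 0.2590 = 1344 d
   = 1344 / 365 = 3.68 yr

3.68 years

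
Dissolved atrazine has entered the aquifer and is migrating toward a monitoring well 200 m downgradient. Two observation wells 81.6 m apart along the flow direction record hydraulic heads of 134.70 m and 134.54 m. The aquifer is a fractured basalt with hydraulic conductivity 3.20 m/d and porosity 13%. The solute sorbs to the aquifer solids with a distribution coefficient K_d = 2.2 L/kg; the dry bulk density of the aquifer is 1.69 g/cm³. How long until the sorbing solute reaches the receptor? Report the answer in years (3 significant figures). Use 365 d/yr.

Hydraulic gradient i = (134.70 − 134.54) / 81.6 = 0.16 / 81.6 = 0.001961
Darcy flux q = K·i = 3.20 × 0.001961 = 0.006275 m/d
v = Ki/n = 3.20·0.001961/0.13 = 0.04827 m/d
Retardation R = 1 + ρ_b·K_d/n = 1 + 1.69×2.2/0.13 = 29.60
Contaminant velocity v_c = v/R = 0.04827/29.60 = 0.001631 m/d
t = L/v_c = 200/0.001631 = 122700 d
   = 122700/365 = 336 yr

336 years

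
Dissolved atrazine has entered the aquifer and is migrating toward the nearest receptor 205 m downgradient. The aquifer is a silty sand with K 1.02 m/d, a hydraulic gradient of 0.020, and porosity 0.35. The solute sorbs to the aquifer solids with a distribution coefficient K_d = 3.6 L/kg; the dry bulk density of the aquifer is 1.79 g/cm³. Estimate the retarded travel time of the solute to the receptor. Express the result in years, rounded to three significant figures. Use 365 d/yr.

187 years

Darcy flux q = K·i = 1.02 × 0.020 = 0.02040 m/d
v_s = q/n_e = 0.02040/0.35 = 0.05829 m/d
Retardation R = 1 + ρ_b·K_d/n = 1 + 1.79×3.6/0.35 = 19.41
Contaminant velocity v_c = v/R = 0.05829/19.41 = 0.003003 m/d
t = L/v_c = 205/0.003003 = 68270 d
   = 68270/365 = 187 yr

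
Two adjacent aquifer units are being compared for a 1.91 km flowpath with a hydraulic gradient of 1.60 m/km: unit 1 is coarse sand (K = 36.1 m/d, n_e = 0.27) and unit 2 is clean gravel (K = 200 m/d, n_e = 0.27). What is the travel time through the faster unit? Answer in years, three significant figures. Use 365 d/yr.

4.42 years

Unit 1 (coarse sand): v = 36.1×0.0016/0.27 = 0.2139 m/d, t = 1910/0.2139 = 8928 d
Unit 2 (clean gravel): v = 200×0.0016/0.27 = 1.185 m/d, t = 1910/1.185 = 1612 d
Faster: 1612 d / 365 = 4.42 yr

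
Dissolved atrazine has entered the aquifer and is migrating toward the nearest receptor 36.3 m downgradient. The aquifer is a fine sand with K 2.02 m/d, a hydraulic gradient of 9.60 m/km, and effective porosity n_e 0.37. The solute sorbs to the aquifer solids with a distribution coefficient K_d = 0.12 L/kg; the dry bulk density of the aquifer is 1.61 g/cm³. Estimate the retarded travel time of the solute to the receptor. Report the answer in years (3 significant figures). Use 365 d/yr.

2.89 years

Darcy flux q = K·i = 2.02 × 0.0096 = 0.01939 m/d
v_s = q/n_e = 0.01939/0.37 = 0.05241 m/d
Retardation R = 1 + ρ_b·K_d/n = 1 + 1.61×0.12/0.37 = 1.522
Contaminant velocity v_c = v/R = 0.05241/1.522 = 0.03443 m/d
t = L/v_c = 36.3/0.03443 = 1054 d
   = 1054/365 = 2.89 yr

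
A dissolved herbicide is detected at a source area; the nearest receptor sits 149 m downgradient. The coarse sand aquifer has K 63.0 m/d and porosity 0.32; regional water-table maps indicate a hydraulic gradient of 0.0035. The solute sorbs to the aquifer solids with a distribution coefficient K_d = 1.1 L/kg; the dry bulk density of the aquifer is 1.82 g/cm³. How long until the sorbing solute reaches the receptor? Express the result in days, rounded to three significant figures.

Specific discharge q = 63.0 × 0.0035 = 0.2205 m/d
v_s = q/n_e = 0.2205/0.32 = 0.6891 m/d
Retardation R = 1 + ρ_b·K_d/n = 1 + 1.82×1.1/0.32 = 7.256
Contaminant velocity v_c = v/R = 0.6891/7.256 = 0.09496 m/d
t = L/v_c = 149/0.09496 = 1569 d

1570 days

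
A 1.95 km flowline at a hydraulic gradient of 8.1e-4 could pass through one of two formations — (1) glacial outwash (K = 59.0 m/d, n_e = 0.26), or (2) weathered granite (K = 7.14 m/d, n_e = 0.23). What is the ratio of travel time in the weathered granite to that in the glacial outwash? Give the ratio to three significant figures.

Unit 1 (glacial outwash): v = 59.0×8.1e-4/0.26 = 0.1838 m/d, t = 1950/0.1838 = 10610 d
Unit 2 (weathered granite): v = 7.14×8.1e-4/0.23 = 0.02515 m/d, t = 1950/0.02515 = 77550 d
t(weathered granite) / t(glacial outwash) = 77550/10610 = 7.31

7.31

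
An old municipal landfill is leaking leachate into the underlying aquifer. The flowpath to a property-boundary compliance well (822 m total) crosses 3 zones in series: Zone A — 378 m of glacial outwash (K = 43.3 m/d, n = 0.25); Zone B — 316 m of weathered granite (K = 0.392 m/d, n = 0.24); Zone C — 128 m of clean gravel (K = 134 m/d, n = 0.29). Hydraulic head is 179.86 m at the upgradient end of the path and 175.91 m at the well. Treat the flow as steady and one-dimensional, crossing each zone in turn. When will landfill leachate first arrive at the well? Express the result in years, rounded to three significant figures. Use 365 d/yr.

117 years

Total head drop ΔH = 179.86 − 175.91 = 3.95 m
Steady 1-D flow in series ⇒ the Darcy flux q is identical in every zone and the zone head losses add (resistances L/K in series).
Σ(L/K) = 378/43.3 + 316/0.392 + 128/134 = 8.730 + 806.1 + 0.9552 = 815.8 d
q = ΔH / Σ(L/K) = 3.95 / 815.8 = 0.004842 m/d (same in every zone)
Zone A: v = q/n = 0.004842/0.25 = 0.01937 m/d → t_A = 378/0.01937 = 19520 d
Zone B: v = q/n = 0.004842/0.24 = 0.02017 m/d → t_B = 316/0.02017 = 15660 d
Zone C: v = q/n = 0.004842/0.29 = 0.01670 m/d → t_C = 128/0.01670 = 7667 d
Total t = 19520 + 15660 + 7667 = 42850 d
   = 42850 / 365 = 117 yr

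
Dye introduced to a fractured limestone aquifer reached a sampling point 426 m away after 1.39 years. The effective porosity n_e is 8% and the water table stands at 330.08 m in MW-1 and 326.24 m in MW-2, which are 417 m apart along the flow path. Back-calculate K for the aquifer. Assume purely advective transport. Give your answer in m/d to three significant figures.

Hydraulic gradient i = (330.08 − 326.24) / 417 = 3.84 / 417 = 0.009209
t = 1.39 years = 507.3 d
v = L / t = 426 / 507.3 = 0.8397 m/d
K = v · n / i = 0.8397 × 0.08 / 0.009209 = 7.29 m/d

7.29 m/d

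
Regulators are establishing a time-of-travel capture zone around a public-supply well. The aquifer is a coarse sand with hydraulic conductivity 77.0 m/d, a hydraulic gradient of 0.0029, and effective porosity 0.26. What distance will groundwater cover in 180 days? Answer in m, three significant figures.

Darcy flux q = K·i = 77.0 × 0.0029 = 0.2233 m/d
Average linear velocity = 0.2233 / 0.26 = 0.8588 m/d
L = v × T = 0.8588 × 180 = 154.6 m

155 m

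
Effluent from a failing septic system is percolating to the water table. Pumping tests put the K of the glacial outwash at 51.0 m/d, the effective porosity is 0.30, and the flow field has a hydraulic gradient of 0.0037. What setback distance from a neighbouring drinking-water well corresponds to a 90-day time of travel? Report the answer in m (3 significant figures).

56.6 m

Darcy flux q = K·i = 51.0 × 0.0037 = 0.1887 m/d
v = Ki/n = 51.0·0.0037/0.30 = 0.6290 m/d
L = v × T = 0.6290 × 90 = 56.61 m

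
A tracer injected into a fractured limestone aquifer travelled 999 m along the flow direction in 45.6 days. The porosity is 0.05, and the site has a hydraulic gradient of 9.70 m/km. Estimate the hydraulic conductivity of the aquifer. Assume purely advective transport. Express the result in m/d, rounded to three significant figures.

113 m/d

v = L / t = 999 / 45.6 = 21.91 m/d
K = v · n / i = 21.91 × 0.05 / 0.0097 = 113 m/d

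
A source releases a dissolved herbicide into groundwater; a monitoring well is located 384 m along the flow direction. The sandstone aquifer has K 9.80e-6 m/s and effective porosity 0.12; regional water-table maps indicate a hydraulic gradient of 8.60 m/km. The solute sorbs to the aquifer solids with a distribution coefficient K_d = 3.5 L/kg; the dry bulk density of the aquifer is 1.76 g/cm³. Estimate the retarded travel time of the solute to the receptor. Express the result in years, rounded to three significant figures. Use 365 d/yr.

K = 9.80e-6 m/s × 86400 s/d = 0.8467 m/d
Darcy flux q = K·i = 0.8467 × 0.0086 = 0.007282 m/d
Average linear velocity = 0.007282 / 0.12 = 0.06068 m/d
Retardation R = 1 + ρ_b·K_d/n = 1 + 1.76×3.5/0.12 = 52.33
Contaminant velocity v_c = v/R = 0.06068/52.33 = 0.001160 m/d
t = L/v_c = 384/0.001160 = 331200 d
   = 331200/365 = 907 yr

907 years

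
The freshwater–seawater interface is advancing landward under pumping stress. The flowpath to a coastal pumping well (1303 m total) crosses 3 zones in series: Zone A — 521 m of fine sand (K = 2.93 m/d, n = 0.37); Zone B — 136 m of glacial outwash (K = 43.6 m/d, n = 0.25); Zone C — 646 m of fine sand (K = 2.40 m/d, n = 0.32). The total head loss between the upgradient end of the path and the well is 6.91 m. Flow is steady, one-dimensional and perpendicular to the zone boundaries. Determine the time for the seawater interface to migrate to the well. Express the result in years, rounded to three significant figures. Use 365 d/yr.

77.4 years

Continuity: the same q passes through each zone, so ΔH = q·Σ(L_j/K_j) — the zones act as resistances in series.
Σ(L/K) = 521/2.93 + 136/43.6 + 646/2.40 = 177.8 + 3.119 + 269.2 = 450.1 d
q = ΔH / Σ(L/K) = 6.91 / 450.1 = 0.01535 m/d (same in every zone)
Zone A: v = q/n = 0.01535/0.37 = 0.04149 m/d → t_A = 521/0.04149 = 12560 d
Zone B: v = q/n = 0.01535/0.25 = 0.06141 m/d → t_B = 136/0.06141 = 2215 d
Zone C: v = q/n = 0.01535/0.32 = 0.04798 m/d → t_C = 646/0.04798 = 13470 d
Total t = 12560 + 2215 + 13470 = 28240 d
   = 28240 / 365 = 77.4 yr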